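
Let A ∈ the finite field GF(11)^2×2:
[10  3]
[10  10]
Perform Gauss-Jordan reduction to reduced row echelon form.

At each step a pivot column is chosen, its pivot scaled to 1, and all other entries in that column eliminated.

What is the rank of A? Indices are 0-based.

pivot(0,0)=10: scale R0 → (1, 8)
  clear (1,0): R1 −= (10)R0 → (0, 7)
pivot(1,1)=7: scale R1 → (0, 1)
  clear (0,1): R0 −= (8)R1 → (1, 0)

rank = 2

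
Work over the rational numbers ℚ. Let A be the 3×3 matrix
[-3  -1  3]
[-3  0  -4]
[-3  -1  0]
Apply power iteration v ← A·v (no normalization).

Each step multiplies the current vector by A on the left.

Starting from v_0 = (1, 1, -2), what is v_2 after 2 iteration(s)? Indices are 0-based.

v_0 = (1, 1, -2).
v_1 = A·v_0 = (-10, 5, -4).
v_2 = A·v_1 = (13, 46, 25).

v_2 = (13, 46, 25)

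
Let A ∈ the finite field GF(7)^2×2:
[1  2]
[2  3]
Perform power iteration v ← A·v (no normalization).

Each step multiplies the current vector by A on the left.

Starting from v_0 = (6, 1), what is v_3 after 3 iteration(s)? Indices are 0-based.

v_0 = (6, 1).
v_1 = A·v_0 = (1, 1).
v_2 = A·v_1 = (3, 5).
v_3 = A·v_2 = (6, 0).

v_3 = (6, 0)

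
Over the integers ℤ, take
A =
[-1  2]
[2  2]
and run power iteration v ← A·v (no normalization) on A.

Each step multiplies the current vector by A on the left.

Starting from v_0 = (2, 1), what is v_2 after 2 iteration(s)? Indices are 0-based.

v_2 = (12, 12)

v_0 = (2, 1).
v_1 = A·v_0 = (0, 6).
v_2 = A·v_1 = (12, 12).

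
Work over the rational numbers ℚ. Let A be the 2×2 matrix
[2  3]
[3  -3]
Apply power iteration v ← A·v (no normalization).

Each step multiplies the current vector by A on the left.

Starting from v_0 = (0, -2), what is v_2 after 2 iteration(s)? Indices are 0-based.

v_0 = (0, -2).
v_1 = A·v_0 = (-6, 6).
v_2 = A·v_1 = (6, -36).

v_2 = (6, -36)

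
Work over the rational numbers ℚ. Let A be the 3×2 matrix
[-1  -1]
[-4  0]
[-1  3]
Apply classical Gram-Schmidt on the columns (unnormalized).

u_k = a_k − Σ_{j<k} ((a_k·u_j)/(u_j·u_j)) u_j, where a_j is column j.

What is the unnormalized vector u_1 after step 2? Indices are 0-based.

u_1 = (-10/9, -4/9, 26/9)

Step 1: u_0 = a_0 = (-1, -4, -1).
Step 2: u_1 = a_1 − (-1/9)·u_0 = (-10/9, -4/9, 26/9).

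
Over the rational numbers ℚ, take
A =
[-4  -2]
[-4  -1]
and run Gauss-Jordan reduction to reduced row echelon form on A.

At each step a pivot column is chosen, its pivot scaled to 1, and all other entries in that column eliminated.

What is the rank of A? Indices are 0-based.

step 1: normalize row 0 (÷-4) = (1, 1/2)
  row 1: subtract -4×row0 = (0, 1)
step 2: normalize row 1 (÷1) = (0, 1)
  row 0: subtract 1/2×row1 = (1, 0)

rank = 2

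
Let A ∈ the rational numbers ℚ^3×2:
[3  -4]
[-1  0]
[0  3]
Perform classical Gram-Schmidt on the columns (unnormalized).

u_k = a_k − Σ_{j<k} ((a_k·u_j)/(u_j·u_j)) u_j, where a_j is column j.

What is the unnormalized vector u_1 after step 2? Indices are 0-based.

u_1 = (-2/5, -6/5, 3)

Step 1: u_0 = a_0 = (3, -1, 0).
Step 2: u_1 = a_1 − (-6/5)·u_0 = (-2/5, -6/5, 3).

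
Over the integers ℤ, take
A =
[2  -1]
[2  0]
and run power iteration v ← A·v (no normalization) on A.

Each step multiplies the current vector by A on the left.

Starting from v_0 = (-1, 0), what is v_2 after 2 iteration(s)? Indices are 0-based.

v_2 = (-2, -4)

v_0 = (-1, 0).
v_1 = A·v_0 = (-2, -2).
v_2 = A·v_1 = (-2, -4).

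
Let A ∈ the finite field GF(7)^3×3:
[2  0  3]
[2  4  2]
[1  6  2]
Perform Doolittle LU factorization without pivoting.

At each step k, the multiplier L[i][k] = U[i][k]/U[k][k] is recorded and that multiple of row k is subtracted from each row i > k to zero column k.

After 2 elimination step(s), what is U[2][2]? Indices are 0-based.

U[2][2] = 2

Step 1: pivot at (0,0) is 2.
  row1 ← row1 − (1)·row0  ⇒  L[1][0]=1, U row1=(0, 4, 6)
  row2 ← row2 − (4)·row0  ⇒  L[2][0]=4, U row2=(0, 6, 4)
Step 2: pivot at (1,1) is 4.
  row2 ← row2 − (5)·row1  ⇒  L[2][1]=5, U row2=(0, 0, 2)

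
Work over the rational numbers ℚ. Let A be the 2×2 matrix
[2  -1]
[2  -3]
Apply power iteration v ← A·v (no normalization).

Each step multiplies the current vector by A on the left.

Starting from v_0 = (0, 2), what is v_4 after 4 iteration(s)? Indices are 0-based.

v_0 = (0, 2).
v_1 = A·v_0 = (-2, -6).
v_2 = A·v_1 = (2, 14).
v_3 = A·v_2 = (-10, -38).
v_4 = A·v_3 = (18, 94).

v_4 = (18, 94)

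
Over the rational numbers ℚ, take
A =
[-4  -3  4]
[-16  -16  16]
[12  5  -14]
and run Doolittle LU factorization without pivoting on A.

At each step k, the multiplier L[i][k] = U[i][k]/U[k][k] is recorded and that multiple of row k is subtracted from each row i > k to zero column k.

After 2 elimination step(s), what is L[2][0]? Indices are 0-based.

L[2][0] = -3

k=0: U[0][0]=-4
  eliminate (1,0): mult=4, new row 1: (0, -4, 0); set L[1][0]=4
  eliminate (2,0): mult=-3, new row 2: (0, -4, -2); set L[2][0]=-3
k=1: U[1][1]=-4
  eliminate (2,1): mult=1, new row 2: (0, 0, -2); set L[2][1]=1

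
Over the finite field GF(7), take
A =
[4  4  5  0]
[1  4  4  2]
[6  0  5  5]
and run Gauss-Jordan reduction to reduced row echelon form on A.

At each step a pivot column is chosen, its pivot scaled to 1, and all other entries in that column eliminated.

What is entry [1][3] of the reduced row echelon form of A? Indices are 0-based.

M[1][3] = 2

[1] R0 /= 4  ⇒  (1, 1, 3, 0)
     R1 -= 1·R0  ⇒  (0, 3, 1, 2)
     R2 -= 6·R0  ⇒  (0, 1, 1, 5)
[2] R1 /= 3  ⇒  (0, 1, 5, 3)
     R0 -= 1·R1  ⇒  (1, 0, 5, 4)
     R2 -= 1·R1  ⇒  (0, 0, 3, 2)
[3] R2 /= 3  ⇒  (0, 0, 1, 3)
     R0 -= 5·R2  ⇒  (1, 0, 0, 3)
     R1 -= 5·R2  ⇒  (0, 1, 0, 2)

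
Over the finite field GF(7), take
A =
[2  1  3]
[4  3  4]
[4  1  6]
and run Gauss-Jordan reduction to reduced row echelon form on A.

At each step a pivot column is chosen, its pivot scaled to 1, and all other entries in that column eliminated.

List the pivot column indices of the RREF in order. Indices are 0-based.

step 1: normalize row 0 (÷2) = (1, 4, 5)
  row 1: subtract 4×row0 = (0, 1, 5)
  row 2: subtract 4×row0 = (0, 6, 0)
step 2: normalize row 1 (÷1) = (0, 1, 5)
  row 0: subtract 4×row1 = (1, 0, 6)
  row 2: subtract 6×row1 = (0, 0, 5)
step 3: normalize row 2 (÷5) = (0, 0, 1)
  row 0: subtract 6×row2 = (1, 0, 0)
  row 1: subtract 5×row2 = (0, 1, 0)

pivot columns: 0, 1, 2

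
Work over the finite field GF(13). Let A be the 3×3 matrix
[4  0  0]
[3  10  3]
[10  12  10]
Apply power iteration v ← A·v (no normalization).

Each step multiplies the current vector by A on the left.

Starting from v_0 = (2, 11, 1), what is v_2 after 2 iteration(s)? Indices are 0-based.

v_0 = (2, 11, 1).
v_1 = A·v_0 = (8, 2, 6).
v_2 = A·v_1 = (6, 10, 8).

v_2 = (6, 10, 8)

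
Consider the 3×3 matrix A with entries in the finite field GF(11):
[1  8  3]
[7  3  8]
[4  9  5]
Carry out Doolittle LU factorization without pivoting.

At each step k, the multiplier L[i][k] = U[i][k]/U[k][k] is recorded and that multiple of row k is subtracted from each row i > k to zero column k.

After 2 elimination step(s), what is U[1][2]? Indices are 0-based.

[col 0] pivot 1
  R1 -= 7*R0 → (0, 2, 9)  (L[1][0] := 7)
  R2 -= 4*R0 → (0, 10, 4)  (L[2][0] := 4)
[col 1] pivot 2
  R2 -= 5*R1 → (0, 0, 3)  (L[2][1] := 5)

U[1][2] = 9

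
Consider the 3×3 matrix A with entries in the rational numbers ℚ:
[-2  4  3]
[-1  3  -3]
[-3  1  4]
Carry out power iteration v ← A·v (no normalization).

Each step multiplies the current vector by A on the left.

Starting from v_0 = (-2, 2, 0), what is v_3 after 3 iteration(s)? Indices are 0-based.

v_3 = (-100, -80, -92)

v_0 = (-2, 2, 0).
v_1 = A·v_0 = (12, 8, 8).
v_2 = A·v_1 = (32, -12, 4).
v_3 = A·v_2 = (-100, -80, -92).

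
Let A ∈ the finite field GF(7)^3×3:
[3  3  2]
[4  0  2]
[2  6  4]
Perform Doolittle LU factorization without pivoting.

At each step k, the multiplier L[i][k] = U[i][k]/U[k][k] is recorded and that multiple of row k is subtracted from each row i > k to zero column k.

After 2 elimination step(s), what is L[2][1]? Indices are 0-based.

L[2][1] = 6

[col 0] pivot 3
  R1 -= 6*R0 → (0, 3, 4)  (L[1][0] := 6)
  R2 -= 3*R0 → (0, 4, 5)  (L[2][0] := 3)
[col 1] pivot 3
  R2 -= 6*R1 → (0, 0, 2)  (L[2][1] := 6)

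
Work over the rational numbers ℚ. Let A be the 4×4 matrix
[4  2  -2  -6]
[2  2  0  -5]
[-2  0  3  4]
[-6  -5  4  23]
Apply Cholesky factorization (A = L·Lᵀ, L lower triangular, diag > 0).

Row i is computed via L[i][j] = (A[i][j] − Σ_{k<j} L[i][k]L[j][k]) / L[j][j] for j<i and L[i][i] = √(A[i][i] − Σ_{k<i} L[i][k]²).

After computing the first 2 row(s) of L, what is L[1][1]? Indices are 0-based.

L[1][1] = 1

Step 1: L[0][0] = √(4) = 2.
  L[1][0] = (2) / L[0][0] = 1.
Step 2: L[1][1] = √(1) = 1.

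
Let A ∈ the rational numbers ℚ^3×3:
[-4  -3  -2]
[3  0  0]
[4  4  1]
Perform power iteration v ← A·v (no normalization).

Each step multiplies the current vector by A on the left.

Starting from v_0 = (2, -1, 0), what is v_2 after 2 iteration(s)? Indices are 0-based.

v_0 = (2, -1, 0).
v_1 = A·v_0 = (-5, 6, 4).
v_2 = A·v_1 = (-6, -15, 8).

v_2 = (-6, -15, 8)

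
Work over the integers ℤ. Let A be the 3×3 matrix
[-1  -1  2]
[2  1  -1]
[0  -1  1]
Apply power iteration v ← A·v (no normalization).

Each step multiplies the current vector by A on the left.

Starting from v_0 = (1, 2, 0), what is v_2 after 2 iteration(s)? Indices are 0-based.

v_2 = (-5, 0, -6)

v_0 = (1, 2, 0).
v_1 = A·v_0 = (-3, 4, -2).
v_2 = A·v_1 = (-5, 0, -6).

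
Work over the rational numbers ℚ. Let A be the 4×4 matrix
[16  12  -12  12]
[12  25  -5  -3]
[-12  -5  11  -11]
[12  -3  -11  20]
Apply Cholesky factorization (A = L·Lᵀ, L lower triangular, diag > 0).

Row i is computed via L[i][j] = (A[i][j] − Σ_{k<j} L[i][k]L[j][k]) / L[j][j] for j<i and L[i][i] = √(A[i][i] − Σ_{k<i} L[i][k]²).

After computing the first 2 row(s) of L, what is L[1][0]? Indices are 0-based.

L[1][0] = 3

Step 1: L[0][0] = √(16) = 4.
  L[1][0] = (12) / L[0][0] = 3.
Step 2: L[1][1] = √(16) = 4.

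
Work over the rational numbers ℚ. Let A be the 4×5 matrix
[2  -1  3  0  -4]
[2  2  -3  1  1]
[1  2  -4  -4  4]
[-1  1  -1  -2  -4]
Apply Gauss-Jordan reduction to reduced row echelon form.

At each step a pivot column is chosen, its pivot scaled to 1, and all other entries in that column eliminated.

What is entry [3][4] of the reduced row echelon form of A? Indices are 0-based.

M[3][4] = 2/25

step 1: normalize row 0 (÷2) = (1, -1/2, 3/2, 0, -2)
  row 1: subtract 2×row0 = (0, 3, -6, 1, 5)
  row 2: subtract 1×row0 = (0, 5/2, -11/2, -4, 6)
  row 3: subtract -1×row0 = (0, 1/2, 1/2, -2, -6)
step 2: normalize row 1 (÷3) = (0, 1, -2, 1/3, 5/3)
  row 0: subtract -1/2×row1 = (1, 0, 1/2, 1/6, -7/6)
  row 2: subtract 5/2×row1 = (0, 0, -1/2, -29/6, 11/6)
  row 3: subtract 1/2×row1 = (0, 0, 3/2, -13/6, -41/6)
step 3: normalize row 2 (÷-1/2) = (0, 0, 1, 29/3, -11/3)
  row 0: subtract 1/2×row2 = (1, 0, 0, -14/3, 2/3)
  row 1: subtract -2×row2 = (0, 1, 0, 59/3, -17/3)
  row 3: subtract 3/2×row2 = (0, 0, 0, -50/3, -4/3)
step 4: normalize row 3 (÷-50/3) = (0, 0, 0, 1, 2/25)
  row 0: subtract -14/3×row3 = (1, 0, 0, 0, 26/25)
  row 1: subtract 59/3×row3 = (0, 1, 0, 0, -181/25)
  row 2: subtract 29/3×row3 = (0, 0, 1, 0, -111/25)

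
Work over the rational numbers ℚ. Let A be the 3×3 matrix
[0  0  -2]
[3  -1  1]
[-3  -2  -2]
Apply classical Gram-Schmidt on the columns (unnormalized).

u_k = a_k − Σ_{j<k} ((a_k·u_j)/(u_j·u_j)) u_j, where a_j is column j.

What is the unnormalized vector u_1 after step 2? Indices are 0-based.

Step 1: u_0 = a_0 = (0, 3, -3).
Step 2: u_1 = a_1 − (1/6)·u_0 = (0, -3/2, -3/2).

u_1 = (0, -3/2, -3/2)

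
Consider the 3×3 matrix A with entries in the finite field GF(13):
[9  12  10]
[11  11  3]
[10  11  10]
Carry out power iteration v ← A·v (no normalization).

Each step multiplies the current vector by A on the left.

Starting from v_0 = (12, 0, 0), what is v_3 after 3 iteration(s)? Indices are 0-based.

v_0 = (12, 0, 0).
v_1 = A·v_0 = (4, 2, 3).
v_2 = A·v_1 = (12, 10, 1).
v_3 = A·v_2 = (4, 11, 6).

v_3 = (4, 11, 6)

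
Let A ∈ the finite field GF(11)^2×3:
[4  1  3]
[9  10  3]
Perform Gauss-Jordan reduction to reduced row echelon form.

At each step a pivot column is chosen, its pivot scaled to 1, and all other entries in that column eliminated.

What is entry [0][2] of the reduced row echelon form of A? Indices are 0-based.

M[0][2] = 3

[1] R0 /= 4  ⇒  (1, 3, 9)
     R1 -= 9·R0  ⇒  (0, 5, 10)
[2] R1 /= 5  ⇒  (0, 1, 2)
     R0 -= 3·R1  ⇒  (1, 0, 3)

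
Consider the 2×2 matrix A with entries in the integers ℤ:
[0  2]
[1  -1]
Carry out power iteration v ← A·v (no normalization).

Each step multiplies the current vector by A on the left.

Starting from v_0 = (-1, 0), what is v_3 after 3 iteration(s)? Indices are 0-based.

v_0 = (-1, 0).
v_1 = A·v_0 = (0, -1).
v_2 = A·v_1 = (-2, 1).
v_3 = A·v_2 = (2, -3).

v_3 = (2, -3)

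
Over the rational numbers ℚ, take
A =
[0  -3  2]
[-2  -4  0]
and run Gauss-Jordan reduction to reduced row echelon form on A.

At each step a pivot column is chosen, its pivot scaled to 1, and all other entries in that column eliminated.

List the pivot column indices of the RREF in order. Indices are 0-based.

step 1: exchange rows 0,1
step 1: normalize row 0 (÷-2) = (1, 2, 0)
step 2: normalize row 1 (÷-3) = (0, 1, -2/3)
  row 0: subtract 2×row1 = (1, 0, 4/3)

pivot columns: 0, 1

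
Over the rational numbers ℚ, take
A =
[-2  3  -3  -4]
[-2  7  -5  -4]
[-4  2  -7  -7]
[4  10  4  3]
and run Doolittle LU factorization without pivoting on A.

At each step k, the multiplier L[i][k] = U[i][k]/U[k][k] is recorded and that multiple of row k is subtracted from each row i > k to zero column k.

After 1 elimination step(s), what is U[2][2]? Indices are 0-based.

U[2][2] = -1

Step 1: pivot at (0,0) is -2.
  row1 ← row1 − (1)·row0  ⇒  L[1][0]=1, U row1=(0, 4, -2, 0)
  row2 ← row2 − (2)·row0  ⇒  L[2][0]=2, U row2=(0, -4, -1, 1)
  row3 ← row3 − (-2)·row0  ⇒  L[3][0]=-2, U row3=(0, 16, -2, -5)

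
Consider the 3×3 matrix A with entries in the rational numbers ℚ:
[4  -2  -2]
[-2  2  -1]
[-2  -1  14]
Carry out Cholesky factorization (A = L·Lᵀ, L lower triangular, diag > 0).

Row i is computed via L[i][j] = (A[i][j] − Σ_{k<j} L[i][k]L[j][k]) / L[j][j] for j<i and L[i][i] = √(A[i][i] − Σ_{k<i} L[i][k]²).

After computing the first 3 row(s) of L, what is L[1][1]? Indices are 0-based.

L[1][1] = 1

Step 1: L[0][0] = √(4) = 2.
  L[1][0] = (-2) / L[0][0] = -1.
Step 2: L[1][1] = √(1) = 1.
  L[2][0] = (-2) / L[0][0] = -1.
  L[2][1] = (-2) / L[1][1] = -2.
Step 3: L[2][2] = √(9) = 3.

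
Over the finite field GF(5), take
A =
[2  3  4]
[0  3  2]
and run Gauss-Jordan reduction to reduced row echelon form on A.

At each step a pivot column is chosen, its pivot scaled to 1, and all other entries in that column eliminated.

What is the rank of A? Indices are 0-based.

rank = 2

pivot(0,0)=2: scale R0 → (1, 4, 2)
pivot(1,1)=3: scale R1 → (0, 1, 4)
  clear (0,1): R0 −= (4)R1 → (1, 0, 1)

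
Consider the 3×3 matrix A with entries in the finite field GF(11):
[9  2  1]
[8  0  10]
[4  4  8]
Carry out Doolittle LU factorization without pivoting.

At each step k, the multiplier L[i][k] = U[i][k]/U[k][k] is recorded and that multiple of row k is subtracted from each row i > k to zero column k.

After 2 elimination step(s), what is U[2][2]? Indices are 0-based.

[col 0] pivot 9
  R1 -= 7*R0 → (0, 8, 3)  (L[1][0] := 7)
  R2 -= 9*R0 → (0, 8, 10)  (L[2][0] := 9)
[col 1] pivot 8
  R2 -= 1*R1 → (0, 0, 7)  (L[2][1] := 1)

U[2][2] = 7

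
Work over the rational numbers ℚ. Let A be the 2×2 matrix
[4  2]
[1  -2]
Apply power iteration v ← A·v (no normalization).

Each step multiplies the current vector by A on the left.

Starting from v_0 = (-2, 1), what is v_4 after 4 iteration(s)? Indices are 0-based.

v_0 = (-2, 1).
v_1 = A·v_0 = (-6, -4).
v_2 = A·v_1 = (-32, 2).
v_3 = A·v_2 = (-124, -36).
v_4 = A·v_3 = (-568, -52).

v_4 = (-568, -52)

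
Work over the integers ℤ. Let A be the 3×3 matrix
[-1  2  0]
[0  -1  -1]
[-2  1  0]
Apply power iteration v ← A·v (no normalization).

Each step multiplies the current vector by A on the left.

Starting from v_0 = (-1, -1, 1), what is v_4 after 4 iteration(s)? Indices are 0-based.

v_0 = (-1, -1, 1).
v_1 = A·v_0 = (-1, 0, 1).
v_2 = A·v_1 = (1, -1, 2).
v_3 = A·v_2 = (-3, -1, -3).
v_4 = A·v_3 = (1, 4, 5).

v_4 = (1, 4, 5)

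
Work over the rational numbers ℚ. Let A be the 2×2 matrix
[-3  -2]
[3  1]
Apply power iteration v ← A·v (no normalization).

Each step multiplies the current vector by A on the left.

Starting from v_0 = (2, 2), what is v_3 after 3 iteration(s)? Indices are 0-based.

v_0 = (2, 2).
v_1 = A·v_0 = (-10, 8).
v_2 = A·v_1 = (14, -22).
v_3 = A·v_2 = (2, 20).

v_3 = (2, 20)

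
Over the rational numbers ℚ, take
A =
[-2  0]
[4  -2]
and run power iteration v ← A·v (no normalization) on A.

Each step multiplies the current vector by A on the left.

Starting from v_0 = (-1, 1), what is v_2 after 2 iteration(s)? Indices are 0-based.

v_2 = (-4, 20)

v_0 = (-1, 1).
v_1 = A·v_0 = (2, -6).
v_2 = A·v_1 = (-4, 20).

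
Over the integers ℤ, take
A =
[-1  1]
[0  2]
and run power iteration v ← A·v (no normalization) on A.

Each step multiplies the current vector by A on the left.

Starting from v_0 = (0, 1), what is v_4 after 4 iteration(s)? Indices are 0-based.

v_4 = (5, 16)

v_0 = (0, 1).
v_1 = A·v_0 = (1, 2).
v_2 = A·v_1 = (1, 4).
v_3 = A·v_2 = (3, 8).
v_4 = A·v_3 = (5, 16).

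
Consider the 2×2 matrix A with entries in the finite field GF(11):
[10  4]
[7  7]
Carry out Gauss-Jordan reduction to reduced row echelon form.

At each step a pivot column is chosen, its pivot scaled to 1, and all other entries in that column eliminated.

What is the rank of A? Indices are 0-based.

rank = 2

[1] R0 /= 10  ⇒  (1, 7)
     R1 -= 7·R0  ⇒  (0, 2)
[2] R1 /= 2  ⇒  (0, 1)
     R0 -= 7·R1  ⇒  (1, 0)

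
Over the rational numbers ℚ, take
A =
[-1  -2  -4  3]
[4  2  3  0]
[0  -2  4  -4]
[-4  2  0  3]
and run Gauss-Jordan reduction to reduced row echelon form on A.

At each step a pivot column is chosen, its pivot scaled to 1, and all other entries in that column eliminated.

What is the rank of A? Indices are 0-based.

[1] R0 /= -1  ⇒  (1, 2, 4, -3)
     R1 -= 4·R0  ⇒  (0, -6, -13, 12)
     R3 -= -4·R0  ⇒  (0, 10, 16, -9)
[2] R1 /= -6  ⇒  (0, 1, 13/6, -2)
     R0 -= 2·R1  ⇒  (1, 0, -1/3, 1)
     R2 -= -2·R1  ⇒  (0, 0, 25/3, -8)
     R3 -= 10·R1  ⇒  (0, 0, -17/3, 11)
[3] R2 /= 25/3  ⇒  (0, 0, 1, -24/25)
     R0 -= -1/3·R2  ⇒  (1, 0, 0, 17/25)
     R1 -= 13/6·R2  ⇒  (0, 1, 0, 2/25)
     R3 -= -17/3·R2  ⇒  (0, 0, 0, 139/25)
[4] R3 /= 139/25  ⇒  (0, 0, 0, 1)
     R0 -= 17/25·R3  ⇒  (1, 0, 0, 0)
     R1 -= 2/25·R3  ⇒  (0, 1, 0, 0)
     R2 -= -24/25·R3  ⇒  (0, 0, 1, 0)

rank = 4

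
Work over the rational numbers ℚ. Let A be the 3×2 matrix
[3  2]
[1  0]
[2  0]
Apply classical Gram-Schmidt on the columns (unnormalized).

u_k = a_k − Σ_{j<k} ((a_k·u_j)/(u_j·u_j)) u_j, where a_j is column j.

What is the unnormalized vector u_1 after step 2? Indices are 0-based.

Step 1: u_0 = a_0 = (3, 1, 2).
Step 2: u_1 = a_1 − (3/7)·u_0 = (5/7, -3/7, -6/7).

u_1 = (5/7, -3/7, -6/7)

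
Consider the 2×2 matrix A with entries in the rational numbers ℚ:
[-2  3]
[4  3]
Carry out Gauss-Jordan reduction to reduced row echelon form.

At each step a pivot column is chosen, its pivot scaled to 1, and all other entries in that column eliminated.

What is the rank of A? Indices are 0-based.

rank = 2

pivot(0,0)=-2: scale R0 → (1, -3/2)
  clear (1,0): R1 −= (4)R0 → (0, 9)
pivot(1,1)=9: scale R1 → (0, 1)
  clear (0,1): R0 −= (-3/2)R1 → (1, 0)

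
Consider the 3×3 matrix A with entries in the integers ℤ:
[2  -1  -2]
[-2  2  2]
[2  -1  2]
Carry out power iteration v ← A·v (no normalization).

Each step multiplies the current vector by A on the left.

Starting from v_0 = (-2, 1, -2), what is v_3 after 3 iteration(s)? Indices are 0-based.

v_0 = (-2, 1, -2).
v_1 = A·v_0 = (-1, 2, -9).
v_2 = A·v_1 = (14, -12, -22).
v_3 = A·v_2 = (84, -96, -4).

v_3 = (84, -96, -4)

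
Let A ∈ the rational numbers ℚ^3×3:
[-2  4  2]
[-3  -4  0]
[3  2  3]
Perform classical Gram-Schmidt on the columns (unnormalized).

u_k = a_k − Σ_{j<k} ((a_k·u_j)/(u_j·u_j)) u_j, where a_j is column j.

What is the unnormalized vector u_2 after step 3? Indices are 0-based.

Step 1: u_0 = a_0 = (-2, -3, 3).
Step 2: u_1 = a_1 − (5/11)·u_0 = (54/11, -29/11, 7/11).
Step 3: u_2 = a_2 − (5/22)·u_0 − (129/346)·u_1 = (108/173, 288/173, 360/173).

u_2 = (108/173, 288/173, 360/173)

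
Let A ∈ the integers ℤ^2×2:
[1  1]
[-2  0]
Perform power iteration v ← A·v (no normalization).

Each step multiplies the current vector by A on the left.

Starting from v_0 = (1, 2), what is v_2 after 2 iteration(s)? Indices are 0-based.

v_0 = (1, 2).
v_1 = A·v_0 = (3, -2).
v_2 = A·v_1 = (1, -6).

v_2 = (1, -6)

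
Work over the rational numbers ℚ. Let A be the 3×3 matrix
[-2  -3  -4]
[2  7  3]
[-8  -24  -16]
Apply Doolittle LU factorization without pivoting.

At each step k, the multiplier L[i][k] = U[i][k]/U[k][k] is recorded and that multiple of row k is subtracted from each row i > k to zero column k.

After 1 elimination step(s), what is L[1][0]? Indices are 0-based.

L[1][0] = -1

k=0: U[0][0]=-2
  eliminate (1,0): mult=-1, new row 1: (0, 4, -1); set L[1][0]=-1
  eliminate (2,0): mult=4, new row 2: (0, -12, 0); set L[2][0]=4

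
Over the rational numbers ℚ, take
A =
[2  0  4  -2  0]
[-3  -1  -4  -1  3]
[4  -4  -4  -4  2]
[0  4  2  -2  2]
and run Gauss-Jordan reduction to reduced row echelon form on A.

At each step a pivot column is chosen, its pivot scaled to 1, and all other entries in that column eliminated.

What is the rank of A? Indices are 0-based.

step 1: normalize row 0 (÷2) = (1, 0, 2, -1, 0)
  row 1: subtract -3×row0 = (0, -1, 2, -4, 3)
  row 2: subtract 4×row0 = (0, -4, -12, 0, 2)
step 2: normalize row 1 (÷-1) = (0, 1, -2, 4, -3)
  row 2: subtract -4×row1 = (0, 0, -20, 16, -10)
  row 3: subtract 4×row1 = (0, 0, 10, -18, 14)
step 3: normalize row 2 (÷-20) = (0, 0, 1, -4/5, 1/2)
  row 0: subtract 2×row2 = (1, 0, 0, 3/5, -1)
  row 1: subtract -2×row2 = (0, 1, 0, 12/5, -2)
  row 3: subtract 10×row2 = (0, 0, 0, -10, 9)
step 4: normalize row 3 (÷-10) = (0, 0, 0, 1, -9/10)
  row 0: subtract 3/5×row3 = (1, 0, 0, 0, -23/50)
  row 1: subtract 12/5×row3 = (0, 1, 0, 0, 4/25)
  row 2: subtract -4/5×row3 = (0, 0, 1, 0, -11/50)

rank = 4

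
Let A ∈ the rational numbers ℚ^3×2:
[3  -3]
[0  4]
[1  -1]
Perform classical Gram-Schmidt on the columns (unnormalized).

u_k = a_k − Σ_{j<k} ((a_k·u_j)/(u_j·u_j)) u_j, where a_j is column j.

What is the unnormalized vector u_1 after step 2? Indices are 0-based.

u_1 = (0, 4, 0)

Step 1: u_0 = a_0 = (3, 0, 1).
Step 2: u_1 = a_1 − (-1)·u_0 = (0, 4, 0).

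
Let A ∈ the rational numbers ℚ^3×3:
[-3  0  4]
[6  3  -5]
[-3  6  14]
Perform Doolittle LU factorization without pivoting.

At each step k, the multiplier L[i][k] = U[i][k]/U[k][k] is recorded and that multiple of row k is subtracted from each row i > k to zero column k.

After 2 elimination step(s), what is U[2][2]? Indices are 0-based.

Step 1: pivot at (0,0) is -3.
  row1 ← row1 − (-2)·row0  ⇒  L[1][0]=-2, U row1=(0, 3, 3)
  row2 ← row2 − (1)·row0  ⇒  L[2][0]=1, U row2=(0, 6, 10)
Step 2: pivot at (1,1) is 3.
  row2 ← row2 − (2)·row1  ⇒  L[2][1]=2, U row2=(0, 0, 4)

U[2][2] = 4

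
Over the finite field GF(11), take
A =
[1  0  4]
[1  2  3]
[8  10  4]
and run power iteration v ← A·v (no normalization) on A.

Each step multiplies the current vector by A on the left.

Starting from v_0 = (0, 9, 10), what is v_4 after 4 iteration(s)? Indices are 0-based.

v_0 = (0, 9, 10).
v_1 = A·v_0 = (7, 4, 9).
v_2 = A·v_1 = (10, 9, 0).
v_3 = A·v_2 = (10, 6, 5).
v_4 = A·v_3 = (8, 4, 6).

v_4 = (8, 4, 6)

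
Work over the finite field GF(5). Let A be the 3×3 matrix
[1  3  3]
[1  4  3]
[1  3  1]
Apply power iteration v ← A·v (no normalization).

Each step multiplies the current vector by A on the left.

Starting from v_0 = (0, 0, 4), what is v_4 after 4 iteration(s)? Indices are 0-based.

v_4 = (3, 2, 2)

v_0 = (0, 0, 4).
v_1 = A·v_0 = (2, 2, 4).
v_2 = A·v_1 = (0, 2, 2).
v_3 = A·v_2 = (2, 4, 3).
v_4 = A·v_3 = (3, 2, 2).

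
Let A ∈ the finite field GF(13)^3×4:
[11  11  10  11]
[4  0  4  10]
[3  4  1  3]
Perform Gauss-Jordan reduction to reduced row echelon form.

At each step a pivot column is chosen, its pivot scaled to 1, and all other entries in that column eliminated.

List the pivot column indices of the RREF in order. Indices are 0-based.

pivot columns: 0, 1, 2

pivot(0,0)=11: scale R0 → (1, 1, 8, 1)
  clear (1,0): R1 −= (4)R0 → (0, 9, 11, 6)
  clear (2,0): R2 −= (3)R0 → (0, 1, 3, 0)
pivot(1,1)=9: scale R1 → (0, 1, 7, 5)
  clear (0,1): R0 −= (1)R1 → (1, 0, 1, 9)
  clear (2,1): R2 −= (1)R1 → (0, 0, 9, 8)
pivot(2,2)=9: scale R2 → (0, 0, 1, 11)
  clear (0,2): R0 −= (1)R2 → (1, 0, 0, 11)
  clear (1,2): R1 −= (7)R2 → (0, 1, 0, 6)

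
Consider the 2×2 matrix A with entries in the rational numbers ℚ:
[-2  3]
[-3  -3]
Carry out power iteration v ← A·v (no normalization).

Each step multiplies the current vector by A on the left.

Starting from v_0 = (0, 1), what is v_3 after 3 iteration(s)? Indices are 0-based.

v_0 = (0, 1).
v_1 = A·v_0 = (3, -3).
v_2 = A·v_1 = (-15, 0).
v_3 = A·v_2 = (30, 45).

v_3 = (30, 45)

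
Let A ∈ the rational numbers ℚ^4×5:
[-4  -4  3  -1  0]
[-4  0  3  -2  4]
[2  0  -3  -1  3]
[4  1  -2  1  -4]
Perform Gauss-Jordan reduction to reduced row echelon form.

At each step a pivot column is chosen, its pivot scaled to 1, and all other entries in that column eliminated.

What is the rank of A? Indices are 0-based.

rank = 4

step 1: normalize row 0 (÷-4) = (1, 1, -3/4, 1/4, 0)
  row 1: subtract -4×row0 = (0, 4, 0, -1, 4)
  row 2: subtract 2×row0 = (0, -2, -3/2, -3/2, 3)
  row 3: subtract 4×row0 = (0, -3, 1, 0, -4)
step 2: normalize row 1 (÷4) = (0, 1, 0, -1/4, 1)
  row 0: subtract 1×row1 = (1, 0, -3/4, 1/2, -1)
  row 2: subtract -2×row1 = (0, 0, -3/2, -2, 5)
  row 3: subtract -3×row1 = (0, 0, 1, -3/4, -1)
step 3: normalize row 2 (÷-3/2) = (0, 0, 1, 4/3, -10/3)
  row 0: subtract -3/4×row2 = (1, 0, 0, 3/2, -7/2)
  row 3: subtract 1×row2 = (0, 0, 0, -25/12, 7/3)
step 4: normalize row 3 (÷-25/12) = (0, 0, 0, 1, -28/25)
  row 0: subtract 3/2×row3 = (1, 0, 0, 0, -91/50)
  row 1: subtract -1/4×row3 = (0, 1, 0, 0, 18/25)
  row 2: subtract 4/3×row3 = (0, 0, 1, 0, -46/25)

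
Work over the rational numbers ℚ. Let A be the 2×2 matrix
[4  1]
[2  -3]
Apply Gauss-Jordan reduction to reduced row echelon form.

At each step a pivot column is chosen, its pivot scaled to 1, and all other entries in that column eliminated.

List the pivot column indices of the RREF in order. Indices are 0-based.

pivot(0,0)=4: scale R0 → (1, 1/4)
  clear (1,0): R1 −= (2)R0 → (0, -7/2)
pivot(1,1)=-7/2: scale R1 → (0, 1)
  clear (0,1): R0 −= (1/4)R1 → (1, 0)

pivot columns: 0, 1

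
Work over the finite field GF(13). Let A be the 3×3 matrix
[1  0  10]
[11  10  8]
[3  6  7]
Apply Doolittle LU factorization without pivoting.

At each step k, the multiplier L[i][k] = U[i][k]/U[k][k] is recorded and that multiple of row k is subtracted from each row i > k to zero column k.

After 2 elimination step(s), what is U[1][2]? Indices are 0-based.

U[1][2] = 2

k=0: U[0][0]=1
  eliminate (1,0): mult=11, new row 1: (0, 10, 2); set L[1][0]=11
  eliminate (2,0): mult=3, new row 2: (0, 6, 3); set L[2][0]=3
k=1: U[1][1]=10
  eliminate (2,1): mult=11, new row 2: (0, 0, 7); set L[2][1]=11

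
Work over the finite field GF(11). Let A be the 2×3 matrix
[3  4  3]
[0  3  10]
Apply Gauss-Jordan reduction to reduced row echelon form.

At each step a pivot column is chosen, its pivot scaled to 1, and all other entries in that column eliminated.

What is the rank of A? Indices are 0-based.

pivot(0,0)=3: scale R0 → (1, 5, 1)
pivot(1,1)=3: scale R1 → (0, 1, 7)
  clear (0,1): R0 −= (5)R1 → (1, 0, 10)

rank = 2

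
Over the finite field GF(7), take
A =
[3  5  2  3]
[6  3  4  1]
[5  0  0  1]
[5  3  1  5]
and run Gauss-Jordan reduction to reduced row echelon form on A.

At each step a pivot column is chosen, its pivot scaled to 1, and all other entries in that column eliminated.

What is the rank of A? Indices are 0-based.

[1] R0 /= 3  ⇒  (1, 4, 3, 1)
     R1 -= 6·R0  ⇒  (0, 0, 0, 2)
     R2 -= 5·R0  ⇒  (0, 1, 6, 3)
     R3 -= 5·R0  ⇒  (0, 4, 0, 0)
[2] R1 <-> R2
[2] R1 /= 1  ⇒  (0, 1, 6, 3)
     R0 -= 4·R1  ⇒  (1, 0, 0, 3)
     R3 -= 4·R1  ⇒  (0, 0, 4, 2)
[3] R2 <-> R3
[3] R2 /= 4  ⇒  (0, 0, 1, 4)
     R1 -= 6·R2  ⇒  (0, 1, 0, 0)
[4] R3 /= 2  ⇒  (0, 0, 0, 1)
     R0 -= 3·R3  ⇒  (1, 0, 0, 0)
     R2 -= 4·R3  ⇒  (0, 0, 1, 0)

rank = 4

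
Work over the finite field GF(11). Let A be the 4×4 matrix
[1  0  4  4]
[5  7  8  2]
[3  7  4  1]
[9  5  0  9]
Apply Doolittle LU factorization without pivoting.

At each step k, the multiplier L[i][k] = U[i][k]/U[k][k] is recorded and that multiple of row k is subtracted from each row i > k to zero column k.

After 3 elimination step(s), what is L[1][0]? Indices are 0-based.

Step 1: pivot at (0,0) is 1.
  row1 ← row1 − (5)·row0  ⇒  L[1][0]=5, U row1=(0, 7, 10, 4)
  row2 ← row2 − (3)·row0  ⇒  L[2][0]=3, U row2=(0, 7, 3, 0)
  row3 ← row3 − (9)·row0  ⇒  L[3][0]=9, U row3=(0, 5, 8, 6)
Step 2: pivot at (1,1) is 7.
  row2 ← row2 − (1)·row1  ⇒  L[2][1]=1, U row2=(0, 0, 4, 7)
  row3 ← row3 − (7)·row1  ⇒  L[3][1]=7, U row3=(0, 0, 4, 0)
Step 3: pivot at (2,2) is 4.
  row3 ← row3 − (1)·row2  ⇒  L[3][2]=1, U row3=(0, 0, 0, 4)

L[1][0] = 5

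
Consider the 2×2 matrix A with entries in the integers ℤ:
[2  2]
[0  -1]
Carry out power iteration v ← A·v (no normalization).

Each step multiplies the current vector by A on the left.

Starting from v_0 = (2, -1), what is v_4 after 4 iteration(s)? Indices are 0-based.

v_0 = (2, -1).
v_1 = A·v_0 = (2, 1).
v_2 = A·v_1 = (6, -1).
v_3 = A·v_2 = (10, 1).
v_4 = A·v_3 = (22, -1).

v_4 = (22, -1)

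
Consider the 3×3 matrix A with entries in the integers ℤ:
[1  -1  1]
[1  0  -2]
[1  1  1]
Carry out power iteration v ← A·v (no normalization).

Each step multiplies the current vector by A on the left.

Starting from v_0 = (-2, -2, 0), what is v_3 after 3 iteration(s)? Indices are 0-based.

v_3 = (-16, 10, 0)

v_0 = (-2, -2, 0).
v_1 = A·v_0 = (0, -2, -4).
v_2 = A·v_1 = (-2, 8, -6).
v_3 = A·v_2 = (-16, 10, 0).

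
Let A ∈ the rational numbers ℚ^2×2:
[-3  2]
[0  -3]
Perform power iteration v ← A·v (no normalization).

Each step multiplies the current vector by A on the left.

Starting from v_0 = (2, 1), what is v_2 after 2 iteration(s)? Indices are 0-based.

v_2 = (6, 9)

v_0 = (2, 1).
v_1 = A·v_0 = (-4, -3).
v_2 = A·v_1 = (6, 9).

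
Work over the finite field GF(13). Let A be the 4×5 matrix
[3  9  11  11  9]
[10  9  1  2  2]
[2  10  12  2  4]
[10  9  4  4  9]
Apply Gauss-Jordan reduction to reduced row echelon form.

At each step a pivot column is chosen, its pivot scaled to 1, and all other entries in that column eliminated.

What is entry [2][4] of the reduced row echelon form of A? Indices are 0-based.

pivot(0,0)=3: scale R0 → (1, 3, 8, 8, 3)
  clear (1,0): R1 −= (10)R0 → (0, 5, 12, 0, 11)
  clear (2,0): R2 −= (2)R0 → (0, 4, 9, 12, 11)
  clear (3,0): R3 −= (10)R0 → (0, 5, 2, 2, 5)
pivot(1,1)=5: scale R1 → (0, 1, 5, 0, 10)
  clear (0,1): R0 −= (3)R1 → (1, 0, 6, 8, 12)
  clear (2,1): R2 −= (4)R1 → (0, 0, 2, 12, 10)
  clear (3,1): R3 −= (5)R1 → (0, 0, 3, 2, 7)
pivot(2,2)=2: scale R2 → (0, 0, 1, 6, 5)
  clear (0,2): R0 −= (6)R2 → (1, 0, 0, 11, 8)
  clear (1,2): R1 −= (5)R2 → (0, 1, 0, 9, 11)
  clear (3,2): R3 −= (3)R2 → (0, 0, 0, 10, 5)
pivot(3,3)=10: scale R3 → (0, 0, 0, 1, 7)
  clear (0,3): R0 −= (11)R3 → (1, 0, 0, 0, 9)
  clear (1,3): R1 −= (9)R3 → (0, 1, 0, 0, 0)
  clear (2,3): R2 −= (6)R3 → (0, 0, 1, 0, 2)

M[2][4] = 2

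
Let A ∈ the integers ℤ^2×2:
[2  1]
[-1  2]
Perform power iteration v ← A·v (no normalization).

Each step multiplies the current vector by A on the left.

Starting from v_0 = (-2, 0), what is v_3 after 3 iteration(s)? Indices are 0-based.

v_0 = (-2, 0).
v_1 = A·v_0 = (-4, 2).
v_2 = A·v_1 = (-6, 8).
v_3 = A·v_2 = (-4, 22).

v_3 = (-4, 22)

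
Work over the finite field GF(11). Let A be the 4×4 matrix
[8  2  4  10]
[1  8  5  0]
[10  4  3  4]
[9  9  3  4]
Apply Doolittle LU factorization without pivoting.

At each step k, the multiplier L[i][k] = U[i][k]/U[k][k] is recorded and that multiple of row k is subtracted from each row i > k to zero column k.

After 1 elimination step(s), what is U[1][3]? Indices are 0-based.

k=0: U[0][0]=8
  eliminate (1,0): mult=7, new row 1: (0, 5, 10, 7); set L[1][0]=7
  eliminate (2,0): mult=4, new row 2: (0, 7, 9, 8); set L[2][0]=4
  eliminate (3,0): mult=8, new row 3: (0, 4, 4, 1); set L[3][0]=8

U[1][3] = 7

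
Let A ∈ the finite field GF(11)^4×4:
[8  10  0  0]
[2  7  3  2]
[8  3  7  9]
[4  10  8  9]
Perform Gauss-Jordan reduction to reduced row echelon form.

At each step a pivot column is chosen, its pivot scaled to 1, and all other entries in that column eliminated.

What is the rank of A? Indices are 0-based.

[1] R0 /= 8  ⇒  (1, 4, 0, 0)
     R1 -= 2·R0  ⇒  (0, 10, 3, 2)
     R2 -= 8·R0  ⇒  (0, 4, 7, 9)
     R3 -= 4·R0  ⇒  (0, 5, 8, 9)
[2] R1 /= 10  ⇒  (0, 1, 8, 9)
     R0 -= 4·R1  ⇒  (1, 0, 1, 8)
     R2 -= 4·R1  ⇒  (0, 0, 8, 6)
     R3 -= 5·R1  ⇒  (0, 0, 1, 8)
[3] R2 /= 8  ⇒  (0, 0, 1, 9)
     R0 -= 1·R2  ⇒  (1, 0, 0, 10)
     R1 -= 8·R2  ⇒  (0, 1, 0, 3)
     R3 -= 1·R2  ⇒  (0, 0, 0, 10)
[4] R3 /= 10  ⇒  (0, 0, 0, 1)
     R0 -= 10·R3  ⇒  (1, 0, 0, 0)
     R1 -= 3·R3  ⇒  (0, 1, 0, 0)
     R2 -= 9·R3  ⇒  (0, 0, 1, 0)

rank = 4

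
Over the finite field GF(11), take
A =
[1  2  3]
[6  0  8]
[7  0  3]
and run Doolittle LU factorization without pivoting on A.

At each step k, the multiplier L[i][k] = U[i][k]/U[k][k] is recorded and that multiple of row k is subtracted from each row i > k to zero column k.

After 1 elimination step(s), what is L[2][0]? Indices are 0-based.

L[2][0] = 7

Step 1: pivot at (0,0) is 1.
  row1 ← row1 − (6)·row0  ⇒  L[1][0]=6, U row1=(0, 10, 1)
  row2 ← row2 − (7)·row0  ⇒  L[2][0]=7, U row2=(0, 8, 4)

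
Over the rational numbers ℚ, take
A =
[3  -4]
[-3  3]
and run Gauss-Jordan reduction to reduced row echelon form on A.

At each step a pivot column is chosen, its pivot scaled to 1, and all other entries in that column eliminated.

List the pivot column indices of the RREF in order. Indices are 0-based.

pivot(0,0)=3: scale R0 → (1, -4/3)
  clear (1,0): R1 −= (-3)R0 → (0, -1)
pivot(1,1)=-1: scale R1 → (0, 1)
  clear (0,1): R0 −= (-4/3)R1 → (1, 0)

pivot columns: 0, 1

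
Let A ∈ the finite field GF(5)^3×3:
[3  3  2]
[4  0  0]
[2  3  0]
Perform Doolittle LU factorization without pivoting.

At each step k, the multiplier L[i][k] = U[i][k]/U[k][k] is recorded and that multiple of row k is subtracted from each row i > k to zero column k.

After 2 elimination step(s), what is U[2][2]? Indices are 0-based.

U[2][2] = 3

k=0: U[0][0]=3
  eliminate (1,0): mult=3, new row 1: (0, 1, 4); set L[1][0]=3
  eliminate (2,0): mult=4, new row 2: (0, 1, 2); set L[2][0]=4
k=1: U[1][1]=1
  eliminate (2,1): mult=1, new row 2: (0, 0, 3); set L[2][1]=1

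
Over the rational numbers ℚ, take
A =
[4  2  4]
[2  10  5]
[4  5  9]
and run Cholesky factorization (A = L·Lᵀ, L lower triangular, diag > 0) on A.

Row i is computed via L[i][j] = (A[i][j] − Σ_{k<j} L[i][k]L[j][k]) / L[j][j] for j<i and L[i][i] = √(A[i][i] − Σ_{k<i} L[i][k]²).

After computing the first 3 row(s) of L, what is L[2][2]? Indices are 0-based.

Step 1: L[0][0] = √(4) = 2.
  L[1][0] = (2) / L[0][0] = 1.
Step 2: L[1][1] = √(9) = 3.
  L[2][0] = (4) / L[0][0] = 2.
  L[2][1] = (3) / L[1][1] = 1.
Step 3: L[2][2] = √(4) = 2.

L[2][2] = 2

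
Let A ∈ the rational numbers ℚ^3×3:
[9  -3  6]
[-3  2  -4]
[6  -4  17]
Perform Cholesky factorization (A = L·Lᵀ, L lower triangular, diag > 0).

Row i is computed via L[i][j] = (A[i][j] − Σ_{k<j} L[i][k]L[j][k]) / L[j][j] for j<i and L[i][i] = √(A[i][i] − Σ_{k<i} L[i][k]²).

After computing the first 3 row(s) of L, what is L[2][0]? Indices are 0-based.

Step 1: L[0][0] = √(9) = 3.
  L[1][0] = (-3) / L[0][0] = -1.
Step 2: L[1][1] = √(1) = 1.
  L[2][0] = (6) / L[0][0] = 2.
  L[2][1] = (-2) / L[1][1] = -2.
Step 3: L[2][2] = √(9) = 3.

L[2][0] = 2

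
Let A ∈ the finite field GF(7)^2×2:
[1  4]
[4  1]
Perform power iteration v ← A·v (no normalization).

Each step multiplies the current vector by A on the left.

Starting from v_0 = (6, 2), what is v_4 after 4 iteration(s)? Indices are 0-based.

v_4 = (2, 0)

v_0 = (6, 2).
v_1 = A·v_0 = (0, 5).
v_2 = A·v_1 = (6, 5).
v_3 = A·v_2 = (5, 1).
v_4 = A·v_3 = (2, 0).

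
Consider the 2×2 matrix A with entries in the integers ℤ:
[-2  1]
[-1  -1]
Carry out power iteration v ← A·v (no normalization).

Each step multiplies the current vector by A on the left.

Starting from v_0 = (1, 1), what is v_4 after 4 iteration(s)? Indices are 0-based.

v_0 = (1, 1).
v_1 = A·v_0 = (-1, -2).
v_2 = A·v_1 = (0, 3).
v_3 = A·v_2 = (3, -3).
v_4 = A·v_3 = (-9, 0).

v_4 = (-9, 0)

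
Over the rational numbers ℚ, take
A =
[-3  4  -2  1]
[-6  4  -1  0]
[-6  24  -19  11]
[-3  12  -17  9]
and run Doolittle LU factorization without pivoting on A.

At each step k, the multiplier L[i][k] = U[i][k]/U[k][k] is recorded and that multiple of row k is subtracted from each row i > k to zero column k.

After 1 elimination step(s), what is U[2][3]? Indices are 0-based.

U[2][3] = 9

Step 1: pivot at (0,0) is -3.
  row1 ← row1 − (2)·row0  ⇒  L[1][0]=2, U row1=(0, -4, 3, -2)
  row2 ← row2 − (2)·row0  ⇒  L[2][0]=2, U row2=(0, 16, -15, 9)
  row3 ← row3 − (1)·row0  ⇒  L[3][0]=1, U row3=(0, 8, -15, 8)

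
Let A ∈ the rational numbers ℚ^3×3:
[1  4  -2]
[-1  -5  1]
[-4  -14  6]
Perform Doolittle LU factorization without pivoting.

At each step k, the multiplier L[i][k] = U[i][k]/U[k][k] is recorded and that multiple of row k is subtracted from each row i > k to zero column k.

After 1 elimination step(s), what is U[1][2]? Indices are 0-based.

Step 1: pivot at (0,0) is 1.
  row1 ← row1 − (-1)·row0  ⇒  L[1][0]=-1, U row1=(0, -1, -1)
  row2 ← row2 − (-4)·row0  ⇒  L[2][0]=-4, U row2=(0, 2, -2)

U[1][2] = -1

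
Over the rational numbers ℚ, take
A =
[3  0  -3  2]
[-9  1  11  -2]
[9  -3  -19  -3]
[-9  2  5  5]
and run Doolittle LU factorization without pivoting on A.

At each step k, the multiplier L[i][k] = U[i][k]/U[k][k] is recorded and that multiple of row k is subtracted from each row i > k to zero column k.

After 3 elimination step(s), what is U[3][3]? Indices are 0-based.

U[3][3] = -3

Step 1: pivot at (0,0) is 3.
  row1 ← row1 − (-3)·row0  ⇒  L[1][0]=-3, U row1=(0, 1, 2, 4)
  row2 ← row2 − (3)·row0  ⇒  L[2][0]=3, U row2=(0, -3, -10, -9)
  row3 ← row3 − (-3)·row0  ⇒  L[3][0]=-3, U row3=(0, 2, -4, 11)
Step 2: pivot at (1,1) is 1.
  row2 ← row2 − (-3)·row1  ⇒  L[2][1]=-3, U row2=(0, 0, -4, 3)
  row3 ← row3 − (2)·row1  ⇒  L[3][1]=2, U row3=(0, 0, -8, 3)
Step 3: pivot at (2,2) is -4.
  row3 ← row3 − (2)·row2  ⇒  L[3][2]=2, U row3=(0, 0, 0, -3)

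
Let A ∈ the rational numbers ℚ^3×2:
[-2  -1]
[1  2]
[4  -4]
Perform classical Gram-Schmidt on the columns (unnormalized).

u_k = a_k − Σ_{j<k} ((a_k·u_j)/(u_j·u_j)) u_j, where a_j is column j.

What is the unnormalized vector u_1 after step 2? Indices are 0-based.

u_1 = (-15/7, 18/7, -12/7)

Step 1: u_0 = a_0 = (-2, 1, 4).
Step 2: u_1 = a_1 − (-4/7)·u_0 = (-15/7, 18/7, -12/7).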